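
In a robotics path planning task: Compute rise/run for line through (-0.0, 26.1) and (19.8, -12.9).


slope = (y2-y1)/(x2-x1) = ((-12.9)-26.1)/(19.8-0) = (-39)/19.8 = -1.9697

-1.9697


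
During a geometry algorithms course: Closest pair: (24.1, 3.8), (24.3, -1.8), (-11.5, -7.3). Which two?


d(P0,P1) = 5.6036, d(P0,P2) = 37.2903, d(P1,P2) = 36.22
Closest: P0 and P1

Closest pair: (24.1, 3.8) and (24.3, -1.8), distance = 5.6036


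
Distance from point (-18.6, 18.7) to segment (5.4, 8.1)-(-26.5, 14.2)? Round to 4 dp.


Project P onto AB: t = 0.7871 (clamped to [0,1])
Closest point on segment: (-19.7088, 12.9014)
Distance: 5.9037

5.9037


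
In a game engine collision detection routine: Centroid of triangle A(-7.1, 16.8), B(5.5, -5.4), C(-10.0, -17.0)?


Centroid = ((x_A+x_B+x_C)/3, (y_A+y_B+y_C)/3)
= (((-7.1)+5.5+(-10))/3, (16.8+(-5.4)+(-17))/3)
= (-3.8667, -1.8667)

(-3.8667, -1.8667)


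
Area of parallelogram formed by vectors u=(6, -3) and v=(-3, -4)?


|u x v| = |6*(-4) - (-3)*(-3)|
= |(-24) - 9| = 33

33


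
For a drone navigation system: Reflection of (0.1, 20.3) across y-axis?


Reflection over y-axis: (x,y) -> (-x,y)
(0.1, 20.3) -> (-0.1, 20.3)

(-0.1, 20.3)


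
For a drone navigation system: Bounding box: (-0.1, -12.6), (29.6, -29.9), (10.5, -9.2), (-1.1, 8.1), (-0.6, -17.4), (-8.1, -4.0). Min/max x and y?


x range: [-8.1, 29.6]
y range: [-29.9, 8.1]
Bounding box: (-8.1,-29.9) to (29.6,8.1)

(-8.1,-29.9) to (29.6,8.1)


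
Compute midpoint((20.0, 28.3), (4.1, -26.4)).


M = ((20+4.1)/2, (28.3+(-26.4))/2)
= (12.05, 0.95)

(12.05, 0.95)


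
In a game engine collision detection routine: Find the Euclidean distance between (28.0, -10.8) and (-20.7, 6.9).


dx=-48.7, dy=17.7
d^2 = (-48.7)^2 + 17.7^2 = 2684.98
d = sqrt(2684.98) = 51.8168

51.8168


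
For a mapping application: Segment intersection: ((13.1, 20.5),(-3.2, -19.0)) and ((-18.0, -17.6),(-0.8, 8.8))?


Cross products: d1=-165.72, d2=-414.8, d3=-607.42, d4=-358.34
d1*d2 < 0 and d3*d4 < 0? no

No, they don't intersect


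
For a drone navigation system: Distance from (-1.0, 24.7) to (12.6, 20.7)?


dx=13.6, dy=-4
d^2 = 13.6^2 + (-4)^2 = 200.96
d = sqrt(200.96) = 14.176

14.176


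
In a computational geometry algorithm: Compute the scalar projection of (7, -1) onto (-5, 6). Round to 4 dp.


u.v = -41, |v| = sqrt(61) = 7.8102
Scalar projection = u.v / |v| = -41 / sqrt(61) = -5.2495

-5.2495


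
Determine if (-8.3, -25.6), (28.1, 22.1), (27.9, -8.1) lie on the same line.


Cross product: (28.1-(-8.3))*((-8.1)-(-25.6)) - (22.1-(-25.6))*(27.9-(-8.3))
= -1089.74

No, not collinear


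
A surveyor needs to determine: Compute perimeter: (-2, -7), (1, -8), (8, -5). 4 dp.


Sides: (-2, -7)->(1, -8): sqrt(10) = 3.162278, (1, -8)->(8, -5): sqrt(58) = 7.615773, (8, -5)->(-2, -7): sqrt(104) = 10.198039
Sum = 20.97609
Perimeter = 20.9761

20.9761


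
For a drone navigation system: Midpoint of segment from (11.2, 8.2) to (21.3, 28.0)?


M = ((11.2+21.3)/2, (8.2+28)/2)
= (16.25, 18.1)

(16.25, 18.1)


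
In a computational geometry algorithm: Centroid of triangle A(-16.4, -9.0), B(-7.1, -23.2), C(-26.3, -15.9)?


Centroid = ((x_A+x_B+x_C)/3, (y_A+y_B+y_C)/3)
= (((-16.4)+(-7.1)+(-26.3))/3, ((-9)+(-23.2)+(-15.9))/3)
= (-16.6, -16.0333)

(-16.6, -16.0333)


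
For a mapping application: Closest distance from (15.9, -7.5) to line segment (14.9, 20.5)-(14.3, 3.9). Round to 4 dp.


Project P onto AB: t = 1 (clamped to [0,1])
Closest point on segment: (14.3, 3.9)
Distance: 11.5117

11.5117


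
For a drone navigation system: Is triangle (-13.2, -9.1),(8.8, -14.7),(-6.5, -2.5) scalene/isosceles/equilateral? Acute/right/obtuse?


Side lengths squared: AB^2=515.36, BC^2=382.93, CA^2=88.45
Sorted: [88.45, 382.93, 515.36]
By sides: Scalene, By angles: Obtuse

Scalene, Obtuse


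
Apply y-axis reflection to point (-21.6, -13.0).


Reflection over y-axis: (x,y) -> (-x,y)
(-21.6, -13) -> (21.6, -13)

(21.6, -13)


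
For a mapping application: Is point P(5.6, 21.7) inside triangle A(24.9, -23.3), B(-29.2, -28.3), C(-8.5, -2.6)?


Cross products: AB x AP = -2531, BC x BP = 140.64, CA x CP = 1103.49
All same sign? no

No, outside


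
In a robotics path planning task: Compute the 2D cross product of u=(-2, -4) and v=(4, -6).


u x v = u_x*v_y - u_y*v_x = (-2)*(-6) - (-4)*4
= 12 - (-16) = 28

28


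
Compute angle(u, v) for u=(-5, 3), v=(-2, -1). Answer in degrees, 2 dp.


u.v = 7, |u| = sqrt(34) = 5.831, |v| = sqrt(5) = 2.2361
cos(theta) = u.v/(|u||v|) = 7/sqrt(170) = 0.536875
theta = acos(0.536875) = 57.53 degrees

57.53 degrees


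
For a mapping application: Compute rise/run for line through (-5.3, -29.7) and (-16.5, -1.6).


slope = (y2-y1)/(x2-x1) = ((-1.6)-(-29.7))/((-16.5)-(-5.3)) = 28.1/(-11.2) = -2.5089

-2.5089


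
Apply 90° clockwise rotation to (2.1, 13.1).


90° CW: (x,y) -> (y, -x)
(2.1,13.1) -> (13.1, -2.1)

(13.1, -2.1)


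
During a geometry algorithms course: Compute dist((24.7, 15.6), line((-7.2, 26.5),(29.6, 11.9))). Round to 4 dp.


|cross product| = 64.62
|line direction| = sqrt(1567.4) = 39.5904
Distance = 64.62/sqrt(1567.4) = 1.6322

1.6322


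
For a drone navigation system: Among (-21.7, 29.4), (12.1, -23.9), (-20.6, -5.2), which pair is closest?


d(P0,P1) = 63.1136, d(P0,P2) = 34.6175, d(P1,P2) = 37.6694
Closest: P0 and P2

Closest pair: (-21.7, 29.4) and (-20.6, -5.2), distance = 34.6175


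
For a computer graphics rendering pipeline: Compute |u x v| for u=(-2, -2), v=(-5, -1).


|u x v| = |(-2)*(-1) - (-2)*(-5)|
= |2 - 10| = 8

8


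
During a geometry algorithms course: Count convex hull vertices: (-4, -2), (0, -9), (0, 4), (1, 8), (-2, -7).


Convex hull vertices (CCW): (-4, -2), (-2, -7), (0, -9), (1, 8)
Count = 4

4


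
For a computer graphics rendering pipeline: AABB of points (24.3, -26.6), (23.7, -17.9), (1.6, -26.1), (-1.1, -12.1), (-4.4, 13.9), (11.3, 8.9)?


x range: [-4.4, 24.3]
y range: [-26.6, 13.9]
Bounding box: (-4.4,-26.6) to (24.3,13.9)

(-4.4,-26.6) to (24.3,13.9)


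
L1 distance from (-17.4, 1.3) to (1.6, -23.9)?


|(-17.4)-1.6| + |1.3-(-23.9)| = 19 + 25.2 = 44.2

44.2


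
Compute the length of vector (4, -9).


|u| = sqrt(4^2 + (-9)^2) = sqrt(97) = 9.8489

9.8489


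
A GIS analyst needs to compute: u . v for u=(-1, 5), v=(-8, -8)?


u . v = u_x*v_x + u_y*v_y = (-1)*(-8) + 5*(-8)
= 8 + (-40) = -32

-32


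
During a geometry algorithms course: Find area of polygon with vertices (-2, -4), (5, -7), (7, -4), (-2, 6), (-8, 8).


Shoelace sum: ((-2)*(-7) - 5*(-4)) + (5*(-4) - 7*(-7)) + (7*6 - (-2)*(-4)) + ((-2)*8 - (-8)*6) + ((-8)*(-4) - (-2)*8)
= 177
Area = |177|/2 = 88.5

88.5


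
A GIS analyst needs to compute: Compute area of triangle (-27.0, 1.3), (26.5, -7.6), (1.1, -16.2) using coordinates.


Area = |x_A(y_B-y_C) + x_B(y_C-y_A) + x_C(y_A-y_B)|/2
= |(-232.2) + (-463.75) + 9.79|/2
= 686.16/2 = 343.08

343.08


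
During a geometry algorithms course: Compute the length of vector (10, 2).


|u| = sqrt(10^2 + 2^2) = sqrt(104) = 10.198

10.198


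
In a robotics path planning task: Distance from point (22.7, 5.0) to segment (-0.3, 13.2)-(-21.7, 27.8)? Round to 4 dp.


Project P onto AB: t = 0 (clamped to [0,1])
Closest point on segment: (-0.3, 13.2)
Distance: 24.418

24.418


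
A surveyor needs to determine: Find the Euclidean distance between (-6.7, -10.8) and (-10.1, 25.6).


dx=-3.4, dy=36.4
d^2 = (-3.4)^2 + 36.4^2 = 1336.52
d = sqrt(1336.52) = 36.5584

36.5584


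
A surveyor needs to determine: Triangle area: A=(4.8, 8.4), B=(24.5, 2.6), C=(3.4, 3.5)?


Area = |x_A(y_B-y_C) + x_B(y_C-y_A) + x_C(y_A-y_B)|/2
= |(-4.32) + (-120.05) + 19.72|/2
= 104.65/2 = 52.325

52.325


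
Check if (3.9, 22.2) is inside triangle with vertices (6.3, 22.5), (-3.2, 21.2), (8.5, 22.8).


Cross products: AB x AP = -0.27, BC x BP = 0.34, CA x CP = -0.06
All same sign? no

No, outside


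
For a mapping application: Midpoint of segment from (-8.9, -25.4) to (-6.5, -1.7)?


M = (((-8.9)+(-6.5))/2, ((-25.4)+(-1.7))/2)
= (-7.7, -13.55)

(-7.7, -13.55)


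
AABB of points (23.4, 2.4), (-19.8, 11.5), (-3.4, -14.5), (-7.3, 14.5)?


x range: [-19.8, 23.4]
y range: [-14.5, 14.5]
Bounding box: (-19.8,-14.5) to (23.4,14.5)

(-19.8,-14.5) to (23.4,14.5)


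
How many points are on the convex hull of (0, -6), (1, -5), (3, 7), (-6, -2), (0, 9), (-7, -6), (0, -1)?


Convex hull vertices (CCW): (-7, -6), (0, -6), (1, -5), (3, 7), (0, 9), (-6, -2)
Count = 6

6


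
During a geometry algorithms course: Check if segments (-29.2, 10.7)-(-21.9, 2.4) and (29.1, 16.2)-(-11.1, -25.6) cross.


Cross products: d1=-2215.84, d2=-1577.04, d3=524.04, d4=-114.76
d1*d2 < 0 and d3*d4 < 0? no

No, they don't intersect


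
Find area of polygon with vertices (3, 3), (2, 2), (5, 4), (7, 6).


Shoelace sum: (3*2 - 2*3) + (2*4 - 5*2) + (5*6 - 7*4) + (7*3 - 3*6)
= 3
Area = |3|/2 = 1.5

1.5


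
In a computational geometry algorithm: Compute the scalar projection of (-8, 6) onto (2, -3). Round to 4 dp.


u.v = -34, |v| = sqrt(13) = 3.6056
Scalar projection = u.v / |v| = -34 / sqrt(13) = -9.4299

-9.4299


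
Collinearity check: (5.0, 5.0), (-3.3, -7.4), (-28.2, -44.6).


Cross product: ((-3.3)-5)*((-44.6)-5) - ((-7.4)-5)*((-28.2)-5)
= 0

Yes, collinear


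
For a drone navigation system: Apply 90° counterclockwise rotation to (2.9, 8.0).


90° CCW: (x,y) -> (-y, x)
(2.9,8) -> (-8, 2.9)

(-8, 2.9)


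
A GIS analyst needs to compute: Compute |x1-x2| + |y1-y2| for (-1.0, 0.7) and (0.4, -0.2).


|(-1)-0.4| + |0.7-(-0.2)| = 1.4 + 0.9 = 2.3

2.3


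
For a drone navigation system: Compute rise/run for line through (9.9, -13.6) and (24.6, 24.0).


slope = (y2-y1)/(x2-x1) = (24-(-13.6))/(24.6-9.9) = 37.6/14.7 = 2.5578

2.5578


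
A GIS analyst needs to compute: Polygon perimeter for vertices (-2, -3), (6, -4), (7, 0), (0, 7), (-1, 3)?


Sides: (-2, -3)->(6, -4): sqrt(65) = 8.062258, (6, -4)->(7, 0): sqrt(17) = 4.123106, (7, 0)->(0, 7): sqrt(98) = 9.899495, (0, 7)->(-1, 3): sqrt(17) = 4.123106, (-1, 3)->(-2, -3): sqrt(37) = 6.082763
Sum = 32.290728
Perimeter = 32.2907

32.2907


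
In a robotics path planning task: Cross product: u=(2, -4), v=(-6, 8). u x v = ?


u x v = u_x*v_y - u_y*v_x = 2*8 - (-4)*(-6)
= 16 - 24 = -8

-8


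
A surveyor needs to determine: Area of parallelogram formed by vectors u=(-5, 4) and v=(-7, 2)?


|u x v| = |(-5)*2 - 4*(-7)|
= |(-10) - (-28)| = 18

18


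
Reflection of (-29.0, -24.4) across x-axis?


Reflection over x-axis: (x,y) -> (x,-y)
(-29, -24.4) -> (-29, 24.4)

(-29, 24.4)


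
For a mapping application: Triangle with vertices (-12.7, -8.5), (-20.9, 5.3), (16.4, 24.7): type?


Side lengths squared: AB^2=257.68, BC^2=1767.65, CA^2=1949.05
Sorted: [257.68, 1767.65, 1949.05]
By sides: Scalene, By angles: Acute

Scalene, Acute


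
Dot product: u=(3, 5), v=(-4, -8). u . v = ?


u . v = u_x*v_x + u_y*v_y = 3*(-4) + 5*(-8)
= (-12) + (-40) = -52

-52


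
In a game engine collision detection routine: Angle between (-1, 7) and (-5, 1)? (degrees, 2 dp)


u.v = 12, |u| = sqrt(50) = 7.0711, |v| = sqrt(26) = 5.099
cos(theta) = u.v/(|u||v|) = 12/sqrt(1300) = 0.33282
theta = acos(0.33282) = 70.56 degrees

70.56 degrees


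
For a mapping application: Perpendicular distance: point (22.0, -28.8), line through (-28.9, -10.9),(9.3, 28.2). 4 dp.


|cross product| = 2673.97
|line direction| = sqrt(2988.05) = 54.6631
Distance = 2673.97/sqrt(2988.05) = 48.9173

48.9173


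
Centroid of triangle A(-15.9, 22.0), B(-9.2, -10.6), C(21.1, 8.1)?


Centroid = ((x_A+x_B+x_C)/3, (y_A+y_B+y_C)/3)
= (((-15.9)+(-9.2)+21.1)/3, (22+(-10.6)+8.1)/3)
= (-1.3333, 6.5)

(-1.3333, 6.5)


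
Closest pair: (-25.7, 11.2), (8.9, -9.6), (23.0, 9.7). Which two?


d(P0,P1) = 40.3708, d(P0,P2) = 48.7231, d(P1,P2) = 23.9019
Closest: P1 and P2

Closest pair: (8.9, -9.6) and (23.0, 9.7), distance = 23.9019


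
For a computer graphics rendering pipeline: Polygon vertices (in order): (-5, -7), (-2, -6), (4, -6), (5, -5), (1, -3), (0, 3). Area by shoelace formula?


Shoelace sum: ((-5)*(-6) - (-2)*(-7)) + ((-2)*(-6) - 4*(-6)) + (4*(-5) - 5*(-6)) + (5*(-3) - 1*(-5)) + (1*3 - 0*(-3)) + (0*(-7) - (-5)*3)
= 70
Area = |70|/2 = 35

35


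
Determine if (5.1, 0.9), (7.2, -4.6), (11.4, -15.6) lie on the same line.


Cross product: (7.2-5.1)*((-15.6)-0.9) - ((-4.6)-0.9)*(11.4-5.1)
= 0

Yes, collinear


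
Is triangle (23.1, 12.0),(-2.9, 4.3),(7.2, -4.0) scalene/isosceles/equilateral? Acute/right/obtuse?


Side lengths squared: AB^2=735.29, BC^2=170.9, CA^2=508.81
Sorted: [170.9, 508.81, 735.29]
By sides: Scalene, By angles: Obtuse

Scalene, Obtuse


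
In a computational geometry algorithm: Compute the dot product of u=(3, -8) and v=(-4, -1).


u . v = u_x*v_x + u_y*v_y = 3*(-4) + (-8)*(-1)
= (-12) + 8 = -4

-4


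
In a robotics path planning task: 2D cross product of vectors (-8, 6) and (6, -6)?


u x v = u_x*v_y - u_y*v_x = (-8)*(-6) - 6*6
= 48 - 36 = 12

12


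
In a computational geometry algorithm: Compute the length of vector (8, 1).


|u| = sqrt(8^2 + 1^2) = sqrt(65) = 8.0623

8.0623


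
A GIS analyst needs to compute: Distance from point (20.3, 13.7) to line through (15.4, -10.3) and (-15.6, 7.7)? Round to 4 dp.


|cross product| = 832.2
|line direction| = sqrt(1285) = 35.8469
Distance = 832.2/sqrt(1285) = 23.2154

23.2154


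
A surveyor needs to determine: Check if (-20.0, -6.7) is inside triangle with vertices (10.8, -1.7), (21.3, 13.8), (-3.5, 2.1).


Cross products: AB x AP = 424.9, BC x BP = 25.19, CA x CP = -188.54
All same sign? no

No, outside


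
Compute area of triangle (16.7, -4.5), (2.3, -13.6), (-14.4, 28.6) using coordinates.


Area = |x_A(y_B-y_C) + x_B(y_C-y_A) + x_C(y_A-y_B)|/2
= |(-704.74) + 76.13 + (-131.04)|/2
= 759.65/2 = 379.825

379.825


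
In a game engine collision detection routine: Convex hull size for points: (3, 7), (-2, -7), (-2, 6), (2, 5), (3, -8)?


Convex hull vertices (CCW): (-2, -7), (3, -8), (3, 7), (-2, 6)
Count = 4

4


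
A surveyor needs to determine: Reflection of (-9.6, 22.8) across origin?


Reflection over origin: (x,y) -> (-x,-y)
(-9.6, 22.8) -> (9.6, -22.8)

(9.6, -22.8)


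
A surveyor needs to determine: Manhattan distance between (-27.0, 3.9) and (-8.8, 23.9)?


|(-27)-(-8.8)| + |3.9-23.9| = 18.2 + 20 = 38.2

38.2


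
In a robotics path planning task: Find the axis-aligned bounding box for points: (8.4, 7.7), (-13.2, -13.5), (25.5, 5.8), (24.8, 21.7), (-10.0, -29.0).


x range: [-13.2, 25.5]
y range: [-29, 21.7]
Bounding box: (-13.2,-29) to (25.5,21.7)

(-13.2,-29) to (25.5,21.7)


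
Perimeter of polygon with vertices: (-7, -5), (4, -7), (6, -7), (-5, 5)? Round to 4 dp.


Sides: (-7, -5)->(4, -7): sqrt(125) = 11.18034, (4, -7)->(6, -7): sqrt(4) = 2, (6, -7)->(-5, 5): sqrt(265) = 16.278821, (-5, 5)->(-7, -5): sqrt(104) = 10.198039
Sum = 39.6572
Perimeter = 39.6572

39.6572


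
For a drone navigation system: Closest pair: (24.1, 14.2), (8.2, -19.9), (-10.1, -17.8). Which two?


d(P0,P1) = 37.6247, d(P0,P2) = 46.8363, d(P1,P2) = 18.4201
Closest: P1 and P2

Closest pair: (8.2, -19.9) and (-10.1, -17.8), distance = 18.4201


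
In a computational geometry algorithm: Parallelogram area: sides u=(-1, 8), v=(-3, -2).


|u x v| = |(-1)*(-2) - 8*(-3)|
= |2 - (-24)| = 26

26


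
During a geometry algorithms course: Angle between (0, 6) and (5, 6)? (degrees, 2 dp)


u.v = 36, |u| = sqrt(36) = 6, |v| = sqrt(61) = 7.8102
cos(theta) = u.v/(|u||v|) = 36/sqrt(2196) = 0.768221
theta = acos(0.768221) = 39.81 degrees

39.81 degrees


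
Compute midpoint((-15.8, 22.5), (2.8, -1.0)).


M = (((-15.8)+2.8)/2, (22.5+(-1))/2)
= (-6.5, 10.75)

(-6.5, 10.75)


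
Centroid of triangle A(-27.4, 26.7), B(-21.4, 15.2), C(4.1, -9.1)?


Centroid = ((x_A+x_B+x_C)/3, (y_A+y_B+y_C)/3)
= (((-27.4)+(-21.4)+4.1)/3, (26.7+15.2+(-9.1))/3)
= (-14.9, 10.9333)

(-14.9, 10.9333)


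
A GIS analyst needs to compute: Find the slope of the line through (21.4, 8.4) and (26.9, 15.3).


slope = (y2-y1)/(x2-x1) = (15.3-8.4)/(26.9-21.4) = 6.9/5.5 = 1.2545

1.2545


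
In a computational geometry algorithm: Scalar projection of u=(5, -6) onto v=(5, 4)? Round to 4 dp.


u.v = 1, |v| = sqrt(41) = 6.4031
Scalar projection = u.v / |v| = 1 / sqrt(41) = 0.1562

0.1562


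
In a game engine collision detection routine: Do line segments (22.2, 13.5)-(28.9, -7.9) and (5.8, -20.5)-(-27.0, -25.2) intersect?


Cross products: d1=-1038.12, d2=-304.71, d3=-578.76, d4=-1312.17
d1*d2 < 0 and d3*d4 < 0? no

No, they don't intersect


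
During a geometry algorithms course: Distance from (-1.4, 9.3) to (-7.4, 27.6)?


dx=-6, dy=18.3
d^2 = (-6)^2 + 18.3^2 = 370.89
d = sqrt(370.89) = 19.2585

19.2585


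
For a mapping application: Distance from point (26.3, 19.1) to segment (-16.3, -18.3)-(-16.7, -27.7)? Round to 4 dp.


Project P onto AB: t = 0 (clamped to [0,1])
Closest point on segment: (-16.3, -18.3)
Distance: 56.6879

56.6879


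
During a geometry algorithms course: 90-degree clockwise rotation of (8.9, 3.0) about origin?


90° CW: (x,y) -> (y, -x)
(8.9,3) -> (3, -8.9)

(3, -8.9)


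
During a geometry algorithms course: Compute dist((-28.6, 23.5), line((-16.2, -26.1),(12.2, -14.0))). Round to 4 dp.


|cross product| = 1558.68
|line direction| = sqrt(952.97) = 30.8702
Distance = 1558.68/sqrt(952.97) = 50.4914

50.4914


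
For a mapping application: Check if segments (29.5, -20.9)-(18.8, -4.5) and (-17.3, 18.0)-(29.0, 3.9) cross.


Cross products: d1=-1141.19, d2=-532.74, d3=351.29, d4=-257.16
d1*d2 < 0 and d3*d4 < 0? no

No, they don't intersect


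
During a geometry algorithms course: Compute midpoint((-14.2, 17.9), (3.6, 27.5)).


M = (((-14.2)+3.6)/2, (17.9+27.5)/2)
= (-5.3, 22.7)

(-5.3, 22.7)


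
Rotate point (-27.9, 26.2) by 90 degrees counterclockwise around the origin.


90° CCW: (x,y) -> (-y, x)
(-27.9,26.2) -> (-26.2, -27.9)

(-26.2, -27.9)


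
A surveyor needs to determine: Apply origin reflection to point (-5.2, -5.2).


Reflection over origin: (x,y) -> (-x,-y)
(-5.2, -5.2) -> (5.2, 5.2)

(5.2, 5.2)


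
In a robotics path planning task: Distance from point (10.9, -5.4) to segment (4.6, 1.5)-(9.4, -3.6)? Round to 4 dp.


Project P onto AB: t = 1 (clamped to [0,1])
Closest point on segment: (9.4, -3.6)
Distance: 2.3431

2.3431


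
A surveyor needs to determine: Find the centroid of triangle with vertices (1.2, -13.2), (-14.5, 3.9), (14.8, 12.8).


Centroid = ((x_A+x_B+x_C)/3, (y_A+y_B+y_C)/3)
= ((1.2+(-14.5)+14.8)/3, ((-13.2)+3.9+12.8)/3)
= (0.5, 1.1667)

(0.5, 1.1667)


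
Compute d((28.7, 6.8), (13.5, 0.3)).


dx=-15.2, dy=-6.5
d^2 = (-15.2)^2 + (-6.5)^2 = 273.29
d = sqrt(273.29) = 16.5315

16.5315


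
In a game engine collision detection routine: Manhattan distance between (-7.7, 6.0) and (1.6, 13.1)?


|(-7.7)-1.6| + |6-13.1| = 9.3 + 7.1 = 16.4

16.4


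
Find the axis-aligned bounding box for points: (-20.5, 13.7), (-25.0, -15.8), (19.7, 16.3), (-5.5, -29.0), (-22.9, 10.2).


x range: [-25, 19.7]
y range: [-29, 16.3]
Bounding box: (-25,-29) to (19.7,16.3)

(-25,-29) to (19.7,16.3)


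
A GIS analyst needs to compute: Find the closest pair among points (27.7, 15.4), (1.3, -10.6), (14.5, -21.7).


d(P0,P1) = 37.0535, d(P0,P2) = 39.3783, d(P1,P2) = 17.2467
Closest: P1 and P2

Closest pair: (1.3, -10.6) and (14.5, -21.7), distance = 17.2467


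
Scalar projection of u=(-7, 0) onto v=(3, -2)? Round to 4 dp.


u.v = -21, |v| = sqrt(13) = 3.6056
Scalar projection = u.v / |v| = -21 / sqrt(13) = -5.8244

-5.8244


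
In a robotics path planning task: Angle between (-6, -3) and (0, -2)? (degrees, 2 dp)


u.v = 6, |u| = sqrt(45) = 6.7082, |v| = sqrt(4) = 2
cos(theta) = u.v/(|u||v|) = 6/sqrt(180) = 0.447214
theta = acos(0.447214) = 63.43 degrees

63.43 degrees


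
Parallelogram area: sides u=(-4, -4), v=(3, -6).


|u x v| = |(-4)*(-6) - (-4)*3|
= |24 - (-12)| = 36

36


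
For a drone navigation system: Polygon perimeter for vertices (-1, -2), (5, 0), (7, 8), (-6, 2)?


Sides: (-1, -2)->(5, 0): sqrt(40) = 6.324555, (5, 0)->(7, 8): sqrt(68) = 8.246211, (7, 8)->(-6, 2): sqrt(205) = 14.317821, (-6, 2)->(-1, -2): sqrt(41) = 6.403124
Sum = 35.291711
Perimeter = 35.2917

35.2917


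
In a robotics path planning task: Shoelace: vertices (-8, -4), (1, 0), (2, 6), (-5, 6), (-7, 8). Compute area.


Shoelace sum: ((-8)*0 - 1*(-4)) + (1*6 - 2*0) + (2*6 - (-5)*6) + ((-5)*8 - (-7)*6) + ((-7)*(-4) - (-8)*8)
= 146
Area = |146|/2 = 73

73


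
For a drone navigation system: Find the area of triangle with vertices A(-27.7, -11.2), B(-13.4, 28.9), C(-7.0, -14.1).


Area = |x_A(y_B-y_C) + x_B(y_C-y_A) + x_C(y_A-y_B)|/2
= |(-1191.1) + 38.86 + 280.7|/2
= 871.54/2 = 435.77

435.77


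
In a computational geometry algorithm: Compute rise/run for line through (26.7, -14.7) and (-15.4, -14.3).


slope = (y2-y1)/(x2-x1) = ((-14.3)-(-14.7))/((-15.4)-26.7) = 0.4/(-42.1) = -0.0095

-0.0095


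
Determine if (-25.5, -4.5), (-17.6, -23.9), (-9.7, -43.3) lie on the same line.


Cross product: ((-17.6)-(-25.5))*((-43.3)-(-4.5)) - ((-23.9)-(-4.5))*((-9.7)-(-25.5))
= 0

Yes, collinear


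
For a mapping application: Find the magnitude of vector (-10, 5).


|u| = sqrt((-10)^2 + 5^2) = sqrt(125) = 11.1803

11.1803


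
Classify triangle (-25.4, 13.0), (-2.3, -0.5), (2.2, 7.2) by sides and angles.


Side lengths squared: AB^2=715.86, BC^2=79.54, CA^2=795.4
Sorted: [79.54, 715.86, 795.4]
By sides: Scalene, By angles: Right

Scalene, Right


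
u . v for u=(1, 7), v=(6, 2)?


u . v = u_x*v_x + u_y*v_y = 1*6 + 7*2
= 6 + 14 = 20

20


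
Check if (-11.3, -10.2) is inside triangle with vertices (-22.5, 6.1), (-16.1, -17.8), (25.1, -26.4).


Cross products: AB x AP = 163.36, BC x BP = 354.4, CA x CP = 411.88
All same sign? yes

Yes, inside


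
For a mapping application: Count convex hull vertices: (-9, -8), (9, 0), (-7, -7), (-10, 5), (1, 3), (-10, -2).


Convex hull vertices (CCW): (-10, -2), (-9, -8), (9, 0), (1, 3), (-10, 5)
Count = 5

5


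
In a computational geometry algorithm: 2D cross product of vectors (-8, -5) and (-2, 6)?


u x v = u_x*v_y - u_y*v_x = (-8)*6 - (-5)*(-2)
= (-48) - 10 = -58

-58


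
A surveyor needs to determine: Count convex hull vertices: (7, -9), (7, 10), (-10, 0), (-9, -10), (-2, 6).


Convex hull vertices (CCW): (-10, 0), (-9, -10), (7, -9), (7, 10), (-2, 6)
Count = 5

5


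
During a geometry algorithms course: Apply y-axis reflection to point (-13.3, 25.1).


Reflection over y-axis: (x,y) -> (-x,y)
(-13.3, 25.1) -> (13.3, 25.1)

(13.3, 25.1)


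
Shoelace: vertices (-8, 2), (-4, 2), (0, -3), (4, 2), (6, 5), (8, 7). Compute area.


Shoelace sum: ((-8)*2 - (-4)*2) + ((-4)*(-3) - 0*2) + (0*2 - 4*(-3)) + (4*5 - 6*2) + (6*7 - 8*5) + (8*2 - (-8)*7)
= 98
Area = |98|/2 = 49

49


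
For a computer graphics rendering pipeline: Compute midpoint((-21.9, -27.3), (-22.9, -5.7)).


M = (((-21.9)+(-22.9))/2, ((-27.3)+(-5.7))/2)
= (-22.4, -16.5)

(-22.4, -16.5)


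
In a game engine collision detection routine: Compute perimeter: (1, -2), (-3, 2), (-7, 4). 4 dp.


Sides: (1, -2)->(-3, 2): sqrt(32) = 5.656854, (-3, 2)->(-7, 4): sqrt(20) = 4.472136, (-7, 4)->(1, -2): sqrt(100) = 10
Sum = 20.12899
Perimeter = 20.129

20.129


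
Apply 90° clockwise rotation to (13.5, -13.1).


90° CW: (x,y) -> (y, -x)
(13.5,-13.1) -> (-13.1, -13.5)

(-13.1, -13.5)


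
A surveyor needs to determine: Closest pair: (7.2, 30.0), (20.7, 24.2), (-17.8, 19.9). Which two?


d(P0,P1) = 14.6932, d(P0,P2) = 26.9631, d(P1,P2) = 38.7394
Closest: P0 and P1

Closest pair: (7.2, 30.0) and (20.7, 24.2), distance = 14.6932


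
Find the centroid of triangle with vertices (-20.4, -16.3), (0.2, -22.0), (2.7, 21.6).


Centroid = ((x_A+x_B+x_C)/3, (y_A+y_B+y_C)/3)
= (((-20.4)+0.2+2.7)/3, ((-16.3)+(-22)+21.6)/3)
= (-5.8333, -5.5667)

(-5.8333, -5.5667)


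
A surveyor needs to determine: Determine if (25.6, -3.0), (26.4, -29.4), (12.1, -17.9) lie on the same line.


Cross product: (26.4-25.6)*((-17.9)-(-3)) - ((-29.4)-(-3))*(12.1-25.6)
= -368.32

No, not collinear


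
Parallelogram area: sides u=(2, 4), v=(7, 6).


|u x v| = |2*6 - 4*7|
= |12 - 28| = 16

16


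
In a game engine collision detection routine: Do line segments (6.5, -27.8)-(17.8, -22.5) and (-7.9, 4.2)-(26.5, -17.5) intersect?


Cross products: d1=-788.32, d2=-360.79, d3=437.92, d4=10.39
d1*d2 < 0 and d3*d4 < 0? no

No, they don't intersect


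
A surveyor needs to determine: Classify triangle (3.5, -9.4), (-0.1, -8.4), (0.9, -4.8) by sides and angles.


Side lengths squared: AB^2=13.96, BC^2=13.96, CA^2=27.92
Sorted: [13.96, 13.96, 27.92]
By sides: Isosceles, By angles: Right

Isosceles, Right


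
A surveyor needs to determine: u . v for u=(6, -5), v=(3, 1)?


u . v = u_x*v_x + u_y*v_y = 6*3 + (-5)*1
= 18 + (-5) = 13

13


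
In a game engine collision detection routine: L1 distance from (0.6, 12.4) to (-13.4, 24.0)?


|0.6-(-13.4)| + |12.4-24| = 14 + 11.6 = 25.6

25.6


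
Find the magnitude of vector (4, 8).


|u| = sqrt(4^2 + 8^2) = sqrt(80) = 8.9443

8.9443


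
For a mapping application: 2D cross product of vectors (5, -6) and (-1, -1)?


u x v = u_x*v_y - u_y*v_x = 5*(-1) - (-6)*(-1)
= (-5) - 6 = -11

-11


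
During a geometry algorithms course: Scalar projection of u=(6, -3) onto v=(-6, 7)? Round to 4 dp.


u.v = -57, |v| = sqrt(85) = 9.2195
Scalar projection = u.v / |v| = -57 / sqrt(85) = -6.1825

-6.1825


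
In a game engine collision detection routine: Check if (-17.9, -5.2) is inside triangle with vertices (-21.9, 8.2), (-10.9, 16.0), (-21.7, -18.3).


Cross products: AB x AP = -178.6, BC x BP = -11.14, CA x CP = -103.32
All same sign? yes

Yes, inside


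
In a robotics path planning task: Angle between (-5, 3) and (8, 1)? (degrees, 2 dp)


u.v = -37, |u| = sqrt(34) = 5.831, |v| = sqrt(65) = 8.0623
cos(theta) = u.v/(|u||v|) = -37/sqrt(2210) = -0.787056
theta = acos(-0.787056) = 141.91 degrees

141.91 degrees


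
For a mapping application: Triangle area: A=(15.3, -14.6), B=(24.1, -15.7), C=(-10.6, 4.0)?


Area = |x_A(y_B-y_C) + x_B(y_C-y_A) + x_C(y_A-y_B)|/2
= |(-301.41) + 448.26 + (-11.66)|/2
= 135.19/2 = 67.595

67.595


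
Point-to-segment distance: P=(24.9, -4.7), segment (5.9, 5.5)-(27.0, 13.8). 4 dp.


Project P onto AB: t = 0.6151 (clamped to [0,1])
Closest point on segment: (18.8793, 10.6056)
Distance: 16.4472

16.4472


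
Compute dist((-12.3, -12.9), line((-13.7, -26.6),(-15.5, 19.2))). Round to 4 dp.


|cross product| = 88.78
|line direction| = sqrt(2100.88) = 45.8354
Distance = 88.78/sqrt(2100.88) = 1.9369

1.9369


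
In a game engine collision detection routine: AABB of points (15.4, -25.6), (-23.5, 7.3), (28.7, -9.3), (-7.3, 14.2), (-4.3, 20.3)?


x range: [-23.5, 28.7]
y range: [-25.6, 20.3]
Bounding box: (-23.5,-25.6) to (28.7,20.3)

(-23.5,-25.6) to (28.7,20.3)


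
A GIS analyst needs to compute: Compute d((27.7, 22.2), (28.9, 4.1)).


dx=1.2, dy=-18.1
d^2 = 1.2^2 + (-18.1)^2 = 329.05
d = sqrt(329.05) = 18.1397

18.1397


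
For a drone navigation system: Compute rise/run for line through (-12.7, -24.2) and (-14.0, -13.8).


slope = (y2-y1)/(x2-x1) = ((-13.8)-(-24.2))/((-14)-(-12.7)) = 10.4/(-1.3) = -8

-8


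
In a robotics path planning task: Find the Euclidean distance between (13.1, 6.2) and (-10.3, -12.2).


dx=-23.4, dy=-18.4
d^2 = (-23.4)^2 + (-18.4)^2 = 886.12
d = sqrt(886.12) = 29.7678

29.7678


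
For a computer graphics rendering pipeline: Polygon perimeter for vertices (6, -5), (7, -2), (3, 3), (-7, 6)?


Sides: (6, -5)->(7, -2): sqrt(10) = 3.162278, (7, -2)->(3, 3): sqrt(41) = 6.403124, (3, 3)->(-7, 6): sqrt(109) = 10.440307, (-7, 6)->(6, -5): sqrt(290) = 17.029386
Sum = 37.035095
Perimeter = 37.0351

37.0351


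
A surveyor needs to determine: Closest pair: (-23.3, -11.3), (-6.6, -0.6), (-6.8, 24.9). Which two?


d(P0,P1) = 19.8338, d(P0,P2) = 39.783, d(P1,P2) = 25.5008
Closest: P0 and P1

Closest pair: (-23.3, -11.3) and (-6.6, -0.6), distance = 19.8338


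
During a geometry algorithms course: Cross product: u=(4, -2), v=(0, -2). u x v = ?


u x v = u_x*v_y - u_y*v_x = 4*(-2) - (-2)*0
= (-8) - 0 = -8

-8


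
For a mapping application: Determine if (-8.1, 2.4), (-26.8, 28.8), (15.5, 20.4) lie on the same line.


Cross product: ((-26.8)-(-8.1))*(20.4-2.4) - (28.8-2.4)*(15.5-(-8.1))
= -959.64

No, not collinear


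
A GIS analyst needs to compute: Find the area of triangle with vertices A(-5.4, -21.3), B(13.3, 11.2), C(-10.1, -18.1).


Area = |x_A(y_B-y_C) + x_B(y_C-y_A) + x_C(y_A-y_B)|/2
= |(-158.22) + 42.56 + 328.25|/2
= 212.59/2 = 106.295

106.295


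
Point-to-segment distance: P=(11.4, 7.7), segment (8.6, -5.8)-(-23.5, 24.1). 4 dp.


Project P onto AB: t = 0.163 (clamped to [0,1])
Closest point on segment: (3.3662, -0.9249)
Distance: 11.7869

11.7869


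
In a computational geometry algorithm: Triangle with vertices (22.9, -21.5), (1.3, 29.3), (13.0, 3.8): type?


Side lengths squared: AB^2=3047.2, BC^2=787.14, CA^2=738.1
Sorted: [738.1, 787.14, 3047.2]
By sides: Scalene, By angles: Obtuse

Scalene, Obtuse


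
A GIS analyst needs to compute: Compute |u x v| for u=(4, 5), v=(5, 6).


|u x v| = |4*6 - 5*5|
= |24 - 25| = 1

1


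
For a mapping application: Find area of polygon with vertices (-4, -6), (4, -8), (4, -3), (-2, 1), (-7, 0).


Shoelace sum: ((-4)*(-8) - 4*(-6)) + (4*(-3) - 4*(-8)) + (4*1 - (-2)*(-3)) + ((-2)*0 - (-7)*1) + ((-7)*(-6) - (-4)*0)
= 123
Area = |123|/2 = 61.5

61.5


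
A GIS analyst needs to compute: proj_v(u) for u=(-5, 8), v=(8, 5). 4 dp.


u.v = 0, |v| = sqrt(89) = 9.434
Scalar projection = u.v / |v| = 0 / sqrt(89) = 0

0


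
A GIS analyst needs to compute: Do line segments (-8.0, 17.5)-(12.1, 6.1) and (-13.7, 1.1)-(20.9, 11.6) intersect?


Cross products: d1=507.59, d2=-97.9, d3=-394.62, d4=210.87
d1*d2 < 0 and d3*d4 < 0? yes

Yes, they intersect


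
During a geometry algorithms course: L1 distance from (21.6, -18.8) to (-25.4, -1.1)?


|21.6-(-25.4)| + |(-18.8)-(-1.1)| = 47 + 17.7 = 64.7

64.7


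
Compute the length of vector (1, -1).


|u| = sqrt(1^2 + (-1)^2) = sqrt(2) = 1.4142

1.4142


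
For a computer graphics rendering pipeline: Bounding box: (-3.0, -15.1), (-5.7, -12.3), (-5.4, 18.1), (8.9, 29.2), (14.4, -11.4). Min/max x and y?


x range: [-5.7, 14.4]
y range: [-15.1, 29.2]
Bounding box: (-5.7,-15.1) to (14.4,29.2)

(-5.7,-15.1) to (14.4,29.2)


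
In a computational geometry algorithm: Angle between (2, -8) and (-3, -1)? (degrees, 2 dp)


u.v = 2, |u| = sqrt(68) = 8.2462, |v| = sqrt(10) = 3.1623
cos(theta) = u.v/(|u||v|) = 2/sqrt(680) = 0.076696
theta = acos(0.076696) = 85.6 degrees

85.6 degrees


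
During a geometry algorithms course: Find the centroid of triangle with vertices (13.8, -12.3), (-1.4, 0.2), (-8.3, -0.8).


Centroid = ((x_A+x_B+x_C)/3, (y_A+y_B+y_C)/3)
= ((13.8+(-1.4)+(-8.3))/3, ((-12.3)+0.2+(-0.8))/3)
= (1.3667, -4.3)

(1.3667, -4.3)


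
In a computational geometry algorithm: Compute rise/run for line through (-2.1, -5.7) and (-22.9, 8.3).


slope = (y2-y1)/(x2-x1) = (8.3-(-5.7))/((-22.9)-(-2.1)) = 14/(-20.8) = -0.6731

-0.6731


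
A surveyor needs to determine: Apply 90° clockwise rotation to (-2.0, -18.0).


90° CW: (x,y) -> (y, -x)
(-2,-18) -> (-18, 2)

(-18, 2)


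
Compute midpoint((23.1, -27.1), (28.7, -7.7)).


M = ((23.1+28.7)/2, ((-27.1)+(-7.7))/2)
= (25.9, -17.4)

(25.9, -17.4)


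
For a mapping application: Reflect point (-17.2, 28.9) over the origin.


Reflection over origin: (x,y) -> (-x,-y)
(-17.2, 28.9) -> (17.2, -28.9)

(17.2, -28.9)


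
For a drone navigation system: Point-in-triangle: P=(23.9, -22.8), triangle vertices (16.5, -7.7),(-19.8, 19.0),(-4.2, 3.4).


Cross products: AB x AP = 350.55, BC x BP = 29.64, CA x CP = -230.43
All same sign? no

No, outside


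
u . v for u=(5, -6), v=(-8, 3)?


u . v = u_x*v_x + u_y*v_y = 5*(-8) + (-6)*3
= (-40) + (-18) = -58

-58


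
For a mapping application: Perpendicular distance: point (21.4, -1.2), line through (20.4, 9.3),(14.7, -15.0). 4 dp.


|cross product| = 84.15
|line direction| = sqrt(622.98) = 24.9596
Distance = 84.15/sqrt(622.98) = 3.3715

3.3715


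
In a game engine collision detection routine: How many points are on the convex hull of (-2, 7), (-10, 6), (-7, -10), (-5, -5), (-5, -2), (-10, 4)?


Convex hull vertices (CCW): (-10, 4), (-7, -10), (-5, -5), (-2, 7), (-10, 6)
Count = 5

5


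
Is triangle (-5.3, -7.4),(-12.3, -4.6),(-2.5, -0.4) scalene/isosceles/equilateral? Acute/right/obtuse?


Side lengths squared: AB^2=56.84, BC^2=113.68, CA^2=56.84
Sorted: [56.84, 56.84, 113.68]
By sides: Isosceles, By angles: Right

Isosceles, Right


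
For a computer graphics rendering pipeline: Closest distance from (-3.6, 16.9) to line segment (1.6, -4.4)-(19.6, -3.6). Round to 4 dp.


Project P onto AB: t = 0 (clamped to [0,1])
Closest point on segment: (1.6, -4.4)
Distance: 21.9256

21.9256


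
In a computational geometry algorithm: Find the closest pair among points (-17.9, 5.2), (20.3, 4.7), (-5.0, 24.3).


d(P0,P1) = 38.2033, d(P0,P2) = 23.0482, d(P1,P2) = 32.0039
Closest: P0 and P2

Closest pair: (-17.9, 5.2) and (-5.0, 24.3), distance = 23.0482


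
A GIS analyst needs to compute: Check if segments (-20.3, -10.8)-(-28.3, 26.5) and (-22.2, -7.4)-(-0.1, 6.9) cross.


Cross products: d1=-102.31, d2=836.42, d3=43.67, d4=-895.06
d1*d2 < 0 and d3*d4 < 0? yes

Yes, they intersect


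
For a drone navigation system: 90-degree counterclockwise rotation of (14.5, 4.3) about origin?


90° CCW: (x,y) -> (-y, x)
(14.5,4.3) -> (-4.3, 14.5)

(-4.3, 14.5)


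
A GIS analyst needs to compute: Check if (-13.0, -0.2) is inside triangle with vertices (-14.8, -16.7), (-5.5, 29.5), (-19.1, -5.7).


Cross products: AB x AP = 70.29, BC x BP = 139.92, CA x CP = 90.75
All same sign? yes

Yes, inside


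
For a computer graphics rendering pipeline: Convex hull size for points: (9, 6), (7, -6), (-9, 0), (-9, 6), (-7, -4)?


Convex hull vertices (CCW): (-9, 0), (-7, -4), (7, -6), (9, 6), (-9, 6)
Count = 5

5


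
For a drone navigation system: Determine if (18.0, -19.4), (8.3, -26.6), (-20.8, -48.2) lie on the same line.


Cross product: (8.3-18)*((-48.2)-(-19.4)) - ((-26.6)-(-19.4))*((-20.8)-18)
= 0

Yes, collinear


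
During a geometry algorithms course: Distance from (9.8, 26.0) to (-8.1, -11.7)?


dx=-17.9, dy=-37.7
d^2 = (-17.9)^2 + (-37.7)^2 = 1741.7
d = sqrt(1741.7) = 41.7337

41.7337


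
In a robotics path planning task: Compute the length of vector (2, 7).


|u| = sqrt(2^2 + 7^2) = sqrt(53) = 7.2801

7.2801


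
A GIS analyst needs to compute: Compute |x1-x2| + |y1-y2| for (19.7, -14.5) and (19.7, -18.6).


|19.7-19.7| + |(-14.5)-(-18.6)| = 0 + 4.1 = 4.1

4.1


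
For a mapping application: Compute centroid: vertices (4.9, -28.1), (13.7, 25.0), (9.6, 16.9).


Centroid = ((x_A+x_B+x_C)/3, (y_A+y_B+y_C)/3)
= ((4.9+13.7+9.6)/3, ((-28.1)+25+16.9)/3)
= (9.4, 4.6)

(9.4, 4.6)


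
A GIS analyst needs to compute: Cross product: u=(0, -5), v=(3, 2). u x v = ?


u x v = u_x*v_y - u_y*v_x = 0*2 - (-5)*3
= 0 - (-15) = 15

15


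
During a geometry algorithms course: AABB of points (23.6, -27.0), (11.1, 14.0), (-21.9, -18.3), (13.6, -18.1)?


x range: [-21.9, 23.6]
y range: [-27, 14]
Bounding box: (-21.9,-27) to (23.6,14)

(-21.9,-27) to (23.6,14)


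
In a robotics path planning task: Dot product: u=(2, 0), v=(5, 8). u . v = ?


u . v = u_x*v_x + u_y*v_y = 2*5 + 0*8
= 10 + 0 = 10

10


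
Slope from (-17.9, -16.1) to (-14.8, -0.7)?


slope = (y2-y1)/(x2-x1) = ((-0.7)-(-16.1))/((-14.8)-(-17.9)) = 15.4/3.1 = 4.9677

4.9677


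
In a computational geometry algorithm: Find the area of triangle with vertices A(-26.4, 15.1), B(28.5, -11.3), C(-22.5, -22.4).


Area = |x_A(y_B-y_C) + x_B(y_C-y_A) + x_C(y_A-y_B)|/2
= |(-293.04) + (-1068.75) + (-594)|/2
= 1955.79/2 = 977.895

977.895


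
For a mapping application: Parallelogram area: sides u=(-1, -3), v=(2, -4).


|u x v| = |(-1)*(-4) - (-3)*2|
= |4 - (-6)| = 10

10


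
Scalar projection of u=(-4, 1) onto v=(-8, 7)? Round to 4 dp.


u.v = 39, |v| = sqrt(113) = 10.6301
Scalar projection = u.v / |v| = 39 / sqrt(113) = 3.6688

3.6688


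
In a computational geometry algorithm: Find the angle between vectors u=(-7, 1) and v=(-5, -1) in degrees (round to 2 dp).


u.v = 34, |u| = sqrt(50) = 7.0711, |v| = sqrt(26) = 5.099
cos(theta) = u.v/(|u||v|) = 34/sqrt(1300) = 0.94299
theta = acos(0.94299) = 19.44 degrees

19.44 degrees


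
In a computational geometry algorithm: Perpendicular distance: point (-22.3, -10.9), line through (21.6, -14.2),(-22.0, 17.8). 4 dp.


|cross product| = 1260.92
|line direction| = sqrt(2924.96) = 54.0829
Distance = 1260.92/sqrt(2924.96) = 23.3146

23.3146


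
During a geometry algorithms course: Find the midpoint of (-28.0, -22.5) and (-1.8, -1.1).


M = (((-28)+(-1.8))/2, ((-22.5)+(-1.1))/2)
= (-14.9, -11.8)

(-14.9, -11.8)


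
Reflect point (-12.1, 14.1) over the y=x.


Reflection over y=x: (x,y) -> (y,x)
(-12.1, 14.1) -> (14.1, -12.1)

(14.1, -12.1)


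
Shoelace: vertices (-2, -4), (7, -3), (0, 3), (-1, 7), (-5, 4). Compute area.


Shoelace sum: ((-2)*(-3) - 7*(-4)) + (7*3 - 0*(-3)) + (0*7 - (-1)*3) + ((-1)*4 - (-5)*7) + ((-5)*(-4) - (-2)*4)
= 117
Area = |117|/2 = 58.5

58.5


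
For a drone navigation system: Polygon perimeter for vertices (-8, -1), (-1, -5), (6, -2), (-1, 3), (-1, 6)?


Sides: (-8, -1)->(-1, -5): sqrt(65) = 8.062258, (-1, -5)->(6, -2): sqrt(58) = 7.615773, (6, -2)->(-1, 3): sqrt(74) = 8.602325, (-1, 3)->(-1, 6): sqrt(9) = 3, (-1, 6)->(-8, -1): sqrt(98) = 9.899495
Sum = 37.179851
Perimeter = 37.1799

37.1799


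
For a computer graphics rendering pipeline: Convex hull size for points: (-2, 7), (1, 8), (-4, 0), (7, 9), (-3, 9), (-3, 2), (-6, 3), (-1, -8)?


Convex hull vertices (CCW): (-6, 3), (-1, -8), (7, 9), (-3, 9)
Count = 4

4


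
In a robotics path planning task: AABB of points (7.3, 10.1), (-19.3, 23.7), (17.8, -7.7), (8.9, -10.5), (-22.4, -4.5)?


x range: [-22.4, 17.8]
y range: [-10.5, 23.7]
Bounding box: (-22.4,-10.5) to (17.8,23.7)

(-22.4,-10.5) to (17.8,23.7)


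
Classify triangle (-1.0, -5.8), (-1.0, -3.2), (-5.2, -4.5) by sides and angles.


Side lengths squared: AB^2=6.76, BC^2=19.33, CA^2=19.33
Sorted: [6.76, 19.33, 19.33]
By sides: Isosceles, By angles: Acute

Isosceles, Acute


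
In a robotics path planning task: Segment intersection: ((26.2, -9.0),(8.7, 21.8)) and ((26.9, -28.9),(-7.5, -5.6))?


Cross products: d1=-668.25, d2=-1320.02, d3=326.69, d4=978.46
d1*d2 < 0 and d3*d4 < 0? no

No, they don't intersect


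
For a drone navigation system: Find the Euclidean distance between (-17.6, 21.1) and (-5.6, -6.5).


dx=12, dy=-27.6
d^2 = 12^2 + (-27.6)^2 = 905.76
d = sqrt(905.76) = 30.0958

30.0958


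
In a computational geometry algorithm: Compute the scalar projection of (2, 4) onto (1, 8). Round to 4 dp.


u.v = 34, |v| = sqrt(65) = 8.0623
Scalar projection = u.v / |v| = 34 / sqrt(65) = 4.2172

4.2172
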